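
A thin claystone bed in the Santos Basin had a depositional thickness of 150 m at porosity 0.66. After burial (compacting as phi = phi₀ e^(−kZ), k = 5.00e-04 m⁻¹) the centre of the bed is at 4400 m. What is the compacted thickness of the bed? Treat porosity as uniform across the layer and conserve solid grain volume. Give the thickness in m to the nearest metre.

Working in km (1 km = 1000 m; k in km⁻¹ = k in m⁻¹ × 1000):
Porosity at 4.4 km: phi = 0.66·exp(−0.5×4.4) = 0.0731
Solid-volume conservation: h(1−phi) = h₀(1−phi₀) ⇒ h = h₀·(1−phi₀)/(1−phi)
h = 0.15 × (1 − 0.66)/(1 − 0.0731) = 0.15 × 0.3668 = 0.0550 km

55 m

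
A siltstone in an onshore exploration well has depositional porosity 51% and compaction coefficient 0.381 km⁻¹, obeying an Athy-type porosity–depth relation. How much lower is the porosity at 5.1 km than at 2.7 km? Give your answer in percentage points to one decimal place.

10.9 percentage points

φ(2.7) = 0.51·e^(−0.381×2.7) = 0.1823
φ(5.1) = 0.51·e^(−0.381×5.1) = 0.0731
Δφ = 0.1823 − 0.0731 = 0.1092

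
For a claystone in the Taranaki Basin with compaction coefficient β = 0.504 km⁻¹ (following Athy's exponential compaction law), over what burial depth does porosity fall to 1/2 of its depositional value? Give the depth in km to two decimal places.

phi/phi₀ = 1/2 ⇒ exp(−β·d) = 1/2 ⇒ d = ln(2) / β
d = 0.6931 / 0.504 = 1.375 km

1.38 km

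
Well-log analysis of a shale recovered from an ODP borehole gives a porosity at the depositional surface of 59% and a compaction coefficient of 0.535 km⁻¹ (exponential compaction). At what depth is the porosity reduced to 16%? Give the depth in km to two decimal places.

Invert Athy's law: z = ln(phi₀/phi) / k
z = ln(0.59/0.16) / 0.535 = ln(3.687) / 0.535 = 1.3049 / 0.535 = 2.439 km

2.44 km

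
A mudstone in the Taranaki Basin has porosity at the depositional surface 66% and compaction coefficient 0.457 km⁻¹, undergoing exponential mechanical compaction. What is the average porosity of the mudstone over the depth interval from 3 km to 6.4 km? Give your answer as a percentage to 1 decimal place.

⟨φ⟩ = (1/(z₂−z₁)) ∫ φ₀ e^(−βz) dz = φ₀·(e^(−β·z₁) − e^(−β·z₂)) / (β·(z₂−z₁))
e^(−0.457×3) = 0.2539; e^(−0.457×6.4) = 0.0537
⟨φ⟩ = 0.66 × (0.2539 − 0.0537) / (0.457 × 3.4) = 0.66 × 0.1288 = 0.0850

8.5%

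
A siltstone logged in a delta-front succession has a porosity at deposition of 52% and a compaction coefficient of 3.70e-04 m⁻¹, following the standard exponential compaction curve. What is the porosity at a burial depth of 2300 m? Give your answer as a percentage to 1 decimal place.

22.2%

Working in km (1 km = 1000 m; k in km⁻¹ = k in m⁻¹ × 1000):
φ = φ₀·exp(−k·d) = 0.52 × exp(−0.37 × 2.3) = 0.52 × exp(−0.851)
  = 0.52 × 0.4270 = 0.2220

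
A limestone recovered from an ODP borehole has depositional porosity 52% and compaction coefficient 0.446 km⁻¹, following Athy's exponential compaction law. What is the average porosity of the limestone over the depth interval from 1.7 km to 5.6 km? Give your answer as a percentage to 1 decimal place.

⟨phi⟩ = (1/(z₂−z₁)) ∫ phi₀ e^(−kz) dz = phi₀·(e^(−k·z₁) − e^(−k·z₂)) / (k·(z₂−z₁))
e^(−0.446×1.7) = 0.4685; e^(−0.446×5.6) = 0.0823
⟨phi⟩ = 0.52 × (0.4685 − 0.0823) / (0.446 × 3.9) = 0.52 × 0.2220 = 0.1155

11.5%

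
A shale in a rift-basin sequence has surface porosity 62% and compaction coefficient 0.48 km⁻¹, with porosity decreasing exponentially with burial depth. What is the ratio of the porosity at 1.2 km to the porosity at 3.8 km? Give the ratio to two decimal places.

3.48

n(z₁)/n(z₂) = e^(−β·z₁)/e^(−β·z₂) = e^{β(z₂−z₁)}
= exp(0.48 × 2.6) = exp(1.248) = 3.4834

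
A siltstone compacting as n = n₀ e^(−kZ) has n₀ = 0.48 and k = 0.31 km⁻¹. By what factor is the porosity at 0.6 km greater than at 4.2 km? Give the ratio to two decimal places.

n(Z₁)/n(Z₂) = e^(−k·Z₁)/e^(−k·Z₂) = e^{k(Z₂−Z₁)}
= exp(0.31 × 3.6) = exp(1.116) = 3.0526

3.05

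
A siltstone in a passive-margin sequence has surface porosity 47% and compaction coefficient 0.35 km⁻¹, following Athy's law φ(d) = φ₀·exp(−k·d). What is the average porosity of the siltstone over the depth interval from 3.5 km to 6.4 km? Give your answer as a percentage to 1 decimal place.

⟨φ⟩ = (1/(d₂−d₁)) ∫ φ₀ e^(−kd) dd = φ₀·(e^(−k·d₁) − e^(−k·d₂)) / (k·(d₂−d₁))
e^(−0.35×3.5) = 0.2938; e^(−0.35×6.4) = 0.1065
⟨φ⟩ = 0.47 × (0.2938 − 0.1065) / (0.35 × 2.9) = 0.47 × 0.1845 = 0.0867

8.7%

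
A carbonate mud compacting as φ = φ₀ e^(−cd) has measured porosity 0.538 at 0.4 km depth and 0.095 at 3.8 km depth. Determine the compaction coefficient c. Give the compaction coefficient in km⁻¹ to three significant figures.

0.510 km⁻¹

Athy: φ(d) = φ₀ e^(−cd) ⇒ φ₁/φ₂ = e^{c(d₂−d₁)} ⇒ c = ln(φ₁/φ₂)/(d₂−d₁)
c = ln(0.538/0.095) / (3.8 − 0.4) = ln(5.663) / 3.4 = 1.7340 / 3.4 = 0.51 km⁻¹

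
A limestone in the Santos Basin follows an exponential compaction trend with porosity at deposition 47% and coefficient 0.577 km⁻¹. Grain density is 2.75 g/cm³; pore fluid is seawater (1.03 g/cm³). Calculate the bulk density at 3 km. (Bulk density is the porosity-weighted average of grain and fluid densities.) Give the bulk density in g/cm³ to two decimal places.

2.61 g/cm³

Porosity at depth: φ = 0.47·exp(−0.577×3) = 0.47×0.1771 = 0.0832
Bulk density: ρ_b = (1−φ)ρ_g + φ·ρ_f = 0.9168×2.75 + 0.0832×1.03
       = 2.521 + 0.086 = 2.607 g/cm³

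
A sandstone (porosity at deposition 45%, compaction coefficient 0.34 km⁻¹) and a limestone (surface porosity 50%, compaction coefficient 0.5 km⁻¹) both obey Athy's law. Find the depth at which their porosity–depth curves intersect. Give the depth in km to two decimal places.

0.66 km

Set n₀ₐ e^(−βₐz) = n₀ᵦ e^(−βᵦz) ⇒ ln(n₀ₐ/n₀ᵦ) = (βₐ − βᵦ)·z
z = ln(0.45/0.5) / (0.34 − 0.5) = -0.1054 / -0.16 = 0.659 km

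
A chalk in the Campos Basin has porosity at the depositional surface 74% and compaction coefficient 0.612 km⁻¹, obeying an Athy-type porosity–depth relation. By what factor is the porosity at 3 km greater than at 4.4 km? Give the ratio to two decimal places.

2.36

n(Z₁)/n(Z₂) = e^(−β·Z₁)/e^(−β·Z₂) = e^{β(Z₂−Z₁)}
= exp(0.612 × 1.4) = exp(0.8568) = 2.3556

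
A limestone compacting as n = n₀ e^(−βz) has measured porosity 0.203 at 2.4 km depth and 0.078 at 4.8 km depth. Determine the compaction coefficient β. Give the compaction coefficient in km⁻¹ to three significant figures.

0.399 km⁻¹

Athy: n(z) = n₀ e^(−βz) ⇒ n₁/n₂ = e^{β(z₂−z₁)} ⇒ β = ln(n₁/n₂)/(z₂−z₁)
β = ln(0.203/0.078) / (4.8 − 2.4) = ln(2.603) / 2.4 = 0.9565 / 2.4 = 0.3985 km⁻¹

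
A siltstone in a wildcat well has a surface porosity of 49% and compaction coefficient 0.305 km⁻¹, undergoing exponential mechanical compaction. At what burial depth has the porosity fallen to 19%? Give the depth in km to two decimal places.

Invert Athy's law: z = ln(phi₀/phi) / c
z = ln(0.49/0.19) / 0.305 = ln(2.579) / 0.305 = 0.9474 / 0.305 = 3.106 km

3.11 km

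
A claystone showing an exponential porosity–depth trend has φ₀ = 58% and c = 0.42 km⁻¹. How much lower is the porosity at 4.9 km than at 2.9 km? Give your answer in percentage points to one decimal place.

9.8 percentage points

φ(2.9) = 0.58·e^(−0.42×2.9) = 0.1716
φ(4.9) = 0.58·e^(−0.42×4.9) = 0.0741
Δφ = 0.1716 − 0.0741 = 0.0975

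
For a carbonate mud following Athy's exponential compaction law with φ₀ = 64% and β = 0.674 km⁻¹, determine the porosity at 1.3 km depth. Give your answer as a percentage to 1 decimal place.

26.6%

φ = φ₀·exp(−β·Z) = 0.64 × exp(−0.674 × 1.3) = 0.64 × exp(−0.8762)
  = 0.64 × 0.4164 = 0.2665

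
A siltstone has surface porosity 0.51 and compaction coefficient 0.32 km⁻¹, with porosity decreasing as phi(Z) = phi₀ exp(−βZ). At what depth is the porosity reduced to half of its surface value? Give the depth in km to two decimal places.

2.17 km

phi/phi₀ = 1/2 ⇒ exp(−β·Z) = 1/2 ⇒ Z = ln(2) / β
Z = 0.6931 / 0.32 = 2.166 km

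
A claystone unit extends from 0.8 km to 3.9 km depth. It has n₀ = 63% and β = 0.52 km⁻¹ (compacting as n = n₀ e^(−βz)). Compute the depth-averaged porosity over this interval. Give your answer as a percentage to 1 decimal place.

⟨n⟩ = (1/(z₂−z₁)) ∫ n₀ e^(−βz) dz = n₀·(e^(−β·z₁) − e^(−β·z₂)) / (β·(z₂−z₁))
e^(−0.52×0.8) = 0.6597; e^(−0.52×3.9) = 0.1316
⟨n⟩ = 0.63 × (0.6597 − 0.1316) / (0.52 × 3.1) = 0.63 × 0.3276 = 0.2064

20.6%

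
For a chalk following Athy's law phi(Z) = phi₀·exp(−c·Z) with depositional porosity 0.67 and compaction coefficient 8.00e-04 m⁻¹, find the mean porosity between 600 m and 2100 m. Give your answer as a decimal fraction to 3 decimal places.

Working in km (1 km = 1000 m; c in km⁻¹ = c in m⁻¹ × 1000):
⟨phi⟩ = (1/(Z₂−Z₁)) ∫ phi₀ e^(−cZ) dZ = phi₀·(e^(−c·Z₁) − e^(−c·Z₂)) / (c·(Z₂−Z₁))
e^(−0.8×0.6) = 0.6188; e^(−0.8×2.1) = 0.1864
⟨phi⟩ = 0.67 × (0.6188 − 0.1864) / (0.8 × 1.5) = 0.67 × 0.3603 = 0.2414

0.241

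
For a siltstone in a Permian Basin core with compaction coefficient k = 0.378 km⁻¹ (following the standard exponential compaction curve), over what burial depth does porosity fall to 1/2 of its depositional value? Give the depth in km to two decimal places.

φ/φ₀ = 1/2 ⇒ exp(−k·Z) = 1/2 ⇒ Z = ln(2) / k
Z = 0.6931 / 0.378 = 1.834 km

1.83 km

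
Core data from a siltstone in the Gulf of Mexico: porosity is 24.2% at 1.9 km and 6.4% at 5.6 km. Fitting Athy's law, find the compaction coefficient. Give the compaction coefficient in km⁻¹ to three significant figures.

Athy: phi(d) = phi₀ e^(−cd) ⇒ phi₁/phi₂ = e^{c(d₂−d₁)} ⇒ c = ln(phi₁/phi₂)/(d₂−d₁)
c = ln(0.242/0.064) / (5.6 − 1.9) = ln(3.781) / 3.7 = 1.3301 / 3.7 = 0.3595 km⁻¹

0.359 km⁻¹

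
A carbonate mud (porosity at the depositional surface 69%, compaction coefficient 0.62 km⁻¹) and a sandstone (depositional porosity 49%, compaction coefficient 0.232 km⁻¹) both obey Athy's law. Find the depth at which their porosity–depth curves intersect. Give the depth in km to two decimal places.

Set n₀ₐ e^(−kₐd) = n₀ᵦ e^(−kᵦd) ⇒ ln(n₀ₐ/n₀ᵦ) = (kₐ − kᵦ)·d
d = ln(0.69/0.49) / (0.62 − 0.232) = 0.3423 / 0.388 = 0.882 km

0.88 km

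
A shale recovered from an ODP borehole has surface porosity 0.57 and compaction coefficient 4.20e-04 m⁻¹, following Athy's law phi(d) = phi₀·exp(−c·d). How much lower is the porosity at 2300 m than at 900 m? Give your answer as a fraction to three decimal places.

Working in km (1 km = 1000 m; c in km⁻¹ = c in m⁻¹ × 1000):
phi(0.9) = 0.57·e^(−0.42×0.9) = 0.3906
phi(2.3) = 0.57·e^(−0.42×2.3) = 0.2169
Δphi = 0.3906 − 0.2169 = 0.1736

0.174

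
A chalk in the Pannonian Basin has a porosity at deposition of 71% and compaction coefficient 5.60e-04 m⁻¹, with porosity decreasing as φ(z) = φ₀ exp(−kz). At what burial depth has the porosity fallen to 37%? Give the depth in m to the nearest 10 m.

1160 m

Working in km (1 km = 1000 m; k in km⁻¹ = k in m⁻¹ × 1000):
Invert Athy's law: z = ln(φ₀/φ) / k
z = ln(0.71/0.37) / 0.56 = ln(1.919) / 0.56 = 0.6518 / 0.56 = 1.164 km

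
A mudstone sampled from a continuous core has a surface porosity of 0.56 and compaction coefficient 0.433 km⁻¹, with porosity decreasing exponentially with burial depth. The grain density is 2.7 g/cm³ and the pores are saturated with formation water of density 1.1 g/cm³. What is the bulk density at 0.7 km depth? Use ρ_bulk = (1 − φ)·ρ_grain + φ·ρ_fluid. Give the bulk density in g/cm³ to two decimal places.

2.04 g/cm³

Porosity at depth: phi = 0.56·exp(−0.433×0.7) = 0.56×0.7385 = 0.4136
Bulk density: ρ_b = (1−phi)ρ_g + phi·ρ_f = 0.5864×2.7 + 0.4136×1.1
       = 1.583 + 0.455 = 2.038 g/cm³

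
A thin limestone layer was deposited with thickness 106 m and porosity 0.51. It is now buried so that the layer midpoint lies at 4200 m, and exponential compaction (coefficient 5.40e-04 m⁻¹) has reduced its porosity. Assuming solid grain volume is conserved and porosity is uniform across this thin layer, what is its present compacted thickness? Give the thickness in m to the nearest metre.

55 m

Working in km (1 km = 1000 m; c in km⁻¹ = c in m⁻¹ × 1000):
Porosity at 4.2 km: phi = 0.51·exp(−0.54×4.2) = 0.0528
Solid-volume conservation: h(1−phi) = h₀(1−phi₀) ⇒ h = h₀·(1−phi₀)/(1−phi)
h = 0.106 × (1 − 0.51)/(1 − 0.0528) = 0.106 × 0.5173 = 0.0548 km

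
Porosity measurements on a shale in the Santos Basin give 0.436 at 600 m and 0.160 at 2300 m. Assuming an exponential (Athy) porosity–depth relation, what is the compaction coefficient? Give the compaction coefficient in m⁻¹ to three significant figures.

0.000590 m⁻¹

Working in km (1 km = 1000 m; k in km⁻¹ = k in m⁻¹ × 1000):
Athy: φ(z) = φ₀ e^(−kz) ⇒ φ₁/φ₂ = e^{k(z₂−z₁)} ⇒ k = ln(φ₁/φ₂)/(z₂−z₁)
k = ln(0.436/0.16) / (2.3 − 0.6) = ln(2.725) / 1.7 = 1.0025 / 1.7 = 0.5897 km⁻¹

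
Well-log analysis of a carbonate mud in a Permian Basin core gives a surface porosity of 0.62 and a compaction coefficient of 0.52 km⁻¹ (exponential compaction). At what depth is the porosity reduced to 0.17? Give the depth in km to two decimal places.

Invert Athy's law: z = ln(phi₀/phi) / β
z = ln(0.62/0.17) / 0.52 = ln(3.647) / 0.52 = 1.2939 / 0.52 = 2.488 km

2.49 km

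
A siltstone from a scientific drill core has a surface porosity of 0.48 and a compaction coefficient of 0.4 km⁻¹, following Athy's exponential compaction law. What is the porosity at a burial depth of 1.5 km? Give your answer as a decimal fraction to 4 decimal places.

n = n₀·exp(−k·z) = 0.48 × exp(−0.4 × 1.5) = 0.48 × exp(−0.6)
  = 0.48 × 0.5488 = 0.2634

0.2634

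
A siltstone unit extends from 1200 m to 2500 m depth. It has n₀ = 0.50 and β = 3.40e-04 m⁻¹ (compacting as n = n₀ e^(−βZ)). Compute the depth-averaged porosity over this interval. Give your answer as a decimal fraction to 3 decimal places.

Working in km (1 km = 1000 m; β in km⁻¹ = β in m⁻¹ × 1000):
⟨n⟩ = (1/(Z₂−Z₁)) ∫ n₀ e^(−βZ) dZ = n₀·(e^(−β·Z₁) − e^(−β·Z₂)) / (β·(Z₂−Z₁))
e^(−0.34×1.2) = 0.6650; e^(−0.34×2.5) = 0.4274
⟨n⟩ = 0.5 × (0.6650 − 0.4274) / (0.34 × 1.3) = 0.5 × 0.5375 = 0.2687

0.269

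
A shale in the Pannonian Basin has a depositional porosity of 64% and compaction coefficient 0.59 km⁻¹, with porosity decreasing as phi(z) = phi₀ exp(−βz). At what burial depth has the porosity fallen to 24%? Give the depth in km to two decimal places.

Invert Athy's law: z = ln(phi₀/phi) / β
z = ln(0.64/0.24) / 0.59 = ln(2.667) / 0.59 = 0.9808 / 0.59 = 1.662 km

1.66 km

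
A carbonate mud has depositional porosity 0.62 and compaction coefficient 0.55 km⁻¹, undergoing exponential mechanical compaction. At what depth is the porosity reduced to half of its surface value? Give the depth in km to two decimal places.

n/n₀ = 1/2 ⇒ exp(−c·Z) = 1/2 ⇒ Z = ln(2) / c
Z = 0.6931 / 0.55 = 1.260 km

1.26 km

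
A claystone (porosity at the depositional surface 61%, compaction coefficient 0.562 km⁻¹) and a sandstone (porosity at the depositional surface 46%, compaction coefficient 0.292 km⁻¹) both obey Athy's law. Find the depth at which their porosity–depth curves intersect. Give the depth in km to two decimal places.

1.05 km

Set phi₀ₐ e^(−βₐZ) = phi₀ᵦ e^(−βᵦZ) ⇒ ln(phi₀ₐ/phi₀ᵦ) = (βₐ − βᵦ)·Z
Z = ln(0.61/0.46) / (0.562 − 0.292) = 0.2822 / 0.27 = 1.045 km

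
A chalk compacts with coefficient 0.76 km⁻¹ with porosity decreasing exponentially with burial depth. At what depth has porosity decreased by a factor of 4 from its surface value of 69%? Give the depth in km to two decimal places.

φ/φ₀ = 1/4 ⇒ exp(−k·z) = 1/4 ⇒ z = ln(4) / k
z = 1.3863 / 0.76 = 1.824 km

1.82 km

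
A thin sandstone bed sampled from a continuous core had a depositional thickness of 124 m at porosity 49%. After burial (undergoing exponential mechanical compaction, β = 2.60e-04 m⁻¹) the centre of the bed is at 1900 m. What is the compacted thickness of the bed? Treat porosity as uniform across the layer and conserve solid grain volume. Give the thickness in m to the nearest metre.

90 m

Working in km (1 km = 1000 m; β in km⁻¹ = β in m⁻¹ × 1000):
Porosity at 1.9 km: phi = 0.49·exp(−0.26×1.9) = 0.2990
Solid-volume conservation: h(1−phi) = h₀(1−phi₀) ⇒ h = h₀·(1−phi₀)/(1−phi)
h = 0.124 × (1 − 0.49)/(1 − 0.2990) = 0.124 × 0.7275 = 0.0902 km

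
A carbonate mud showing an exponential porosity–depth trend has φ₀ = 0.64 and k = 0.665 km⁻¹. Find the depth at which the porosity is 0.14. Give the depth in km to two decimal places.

2.29 km

Invert Athy's law: Z = ln(φ₀/φ) / k
Z = ln(0.64/0.14) / 0.665 = ln(4.571) / 0.665 = 1.5198 / 0.665 = 2.285 km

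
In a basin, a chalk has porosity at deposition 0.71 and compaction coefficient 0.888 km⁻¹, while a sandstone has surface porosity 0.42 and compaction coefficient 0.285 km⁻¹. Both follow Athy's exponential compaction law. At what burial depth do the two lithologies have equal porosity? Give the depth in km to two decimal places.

0.87 km

Set φ₀ₐ e^(−βₐz) = φ₀ᵦ e^(−βᵦz) ⇒ ln(φ₀ₐ/φ₀ᵦ) = (βₐ − βᵦ)·z
z = ln(0.71/0.42) / (0.888 − 0.285) = 0.5250 / 0.603 = 0.871 km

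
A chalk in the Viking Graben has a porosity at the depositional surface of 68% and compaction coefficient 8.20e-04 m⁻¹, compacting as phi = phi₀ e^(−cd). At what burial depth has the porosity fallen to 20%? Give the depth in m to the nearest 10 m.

Working in km (1 km = 1000 m; c in km⁻¹ = c in m⁻¹ × 1000):
Invert Athy's law: d = ln(phi₀/phi) / c
d = ln(0.68/0.2) / 0.82 = ln(3.4) / 0.82 = 1.2238 / 0.82 = 1.492 km

1490 m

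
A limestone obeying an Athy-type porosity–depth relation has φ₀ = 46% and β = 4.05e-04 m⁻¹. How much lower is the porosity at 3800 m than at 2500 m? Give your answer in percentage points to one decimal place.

6.8 percentage points

Working in km (1 km = 1000 m; β in km⁻¹ = β in m⁻¹ × 1000):
φ(2.5) = 0.46·e^(−0.405×2.5) = 0.1671
φ(3.8) = 0.46·e^(−0.405×3.8) = 0.0987
Δφ = 0.1671 − 0.0987 = 0.0684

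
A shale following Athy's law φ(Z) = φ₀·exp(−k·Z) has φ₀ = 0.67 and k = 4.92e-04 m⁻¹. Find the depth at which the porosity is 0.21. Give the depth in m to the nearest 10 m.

Working in km (1 km = 1000 m; k in km⁻¹ = k in m⁻¹ × 1000):
Invert Athy's law: Z = ln(φ₀/φ) / k
Z = ln(0.67/0.21) / 0.492 = ln(3.19) / 0.492 = 1.1602 / 0.492 = 2.358 km

2360 m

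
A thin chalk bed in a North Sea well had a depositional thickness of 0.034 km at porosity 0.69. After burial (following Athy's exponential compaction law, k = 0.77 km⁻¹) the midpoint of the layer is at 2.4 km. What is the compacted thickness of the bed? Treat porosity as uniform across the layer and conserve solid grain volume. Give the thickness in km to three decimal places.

0.012 km

Porosity at 2.4 km: n = 0.69·exp(−0.77×2.4) = 0.1087
Solid-volume conservation: h(1−n) = h₀(1−n₀) ⇒ h = h₀·(1−n₀)/(1−n)
h = 0.034 × (1 − 0.69)/(1 − 0.1087) = 0.034 × 0.3478 = 0.0118 km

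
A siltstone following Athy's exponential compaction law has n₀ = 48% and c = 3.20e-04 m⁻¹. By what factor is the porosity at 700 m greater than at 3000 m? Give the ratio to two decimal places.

2.09

Working in km (1 km = 1000 m; c in km⁻¹ = c in m⁻¹ × 1000):
n(Z₁)/n(Z₂) = e^(−c·Z₁)/e^(−c·Z₂) = e^{c(Z₂−Z₁)}
= exp(0.32 × 2.3) = exp(0.736) = 2.0876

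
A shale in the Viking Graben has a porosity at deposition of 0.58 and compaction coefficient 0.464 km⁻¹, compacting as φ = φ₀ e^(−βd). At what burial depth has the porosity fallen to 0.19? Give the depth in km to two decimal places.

Invert Athy's law: d = ln(φ₀/φ) / β
d = ln(0.58/0.19) / 0.464 = ln(3.053) / 0.464 = 1.1160 / 0.464 = 2.405 km

2.41 km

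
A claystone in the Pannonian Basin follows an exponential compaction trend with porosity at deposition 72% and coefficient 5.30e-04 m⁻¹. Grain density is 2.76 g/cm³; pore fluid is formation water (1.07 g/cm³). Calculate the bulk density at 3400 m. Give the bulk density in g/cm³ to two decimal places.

2.56 g/cm³

Working in km (1 km = 1000 m; k in km⁻¹ = k in m⁻¹ × 1000):
Porosity at depth: φ = 0.72·exp(−0.53×3.4) = 0.72×0.1650 = 0.1188
Bulk density: ρ_b = (1−φ)ρ_g + φ·ρ_f = 0.8812×2.76 + 0.1188×1.07
       = 2.432 + 0.127 = 2.559 g/cm³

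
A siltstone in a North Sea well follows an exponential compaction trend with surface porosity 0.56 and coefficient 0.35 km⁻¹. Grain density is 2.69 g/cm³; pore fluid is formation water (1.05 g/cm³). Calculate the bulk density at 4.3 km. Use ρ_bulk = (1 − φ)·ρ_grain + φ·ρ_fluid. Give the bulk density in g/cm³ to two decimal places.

2.49 g/cm³

Porosity at depth: n = 0.56·exp(−0.35×4.3) = 0.56×0.2220 = 0.1243
Bulk density: ρ_b = (1−n)ρ_g + n·ρ_f = 0.8757×2.69 + 0.1243×1.05
       = 2.356 + 0.131 = 2.486 g/cm³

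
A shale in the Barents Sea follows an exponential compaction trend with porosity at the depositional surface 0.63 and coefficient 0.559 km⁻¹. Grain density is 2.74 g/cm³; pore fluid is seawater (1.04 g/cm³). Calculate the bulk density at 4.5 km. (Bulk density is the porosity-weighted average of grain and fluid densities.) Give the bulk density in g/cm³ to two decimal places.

Porosity at depth: phi = 0.63·exp(−0.559×4.5) = 0.63×0.0808 = 0.0509
Bulk density: ρ_b = (1−phi)ρ_g + phi·ρ_f = 0.9491×2.74 + 0.0509×1.04
       = 2.600 + 0.053 = 2.653 g/cm³

2.65 g/cm³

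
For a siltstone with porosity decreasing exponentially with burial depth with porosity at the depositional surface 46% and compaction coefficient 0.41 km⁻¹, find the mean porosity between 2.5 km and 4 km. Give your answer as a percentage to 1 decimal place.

12.3%

⟨n⟩ = (1/(z₂−z₁)) ∫ n₀ e^(−βz) dz = n₀·(e^(−β·z₁) − e^(−β·z₂)) / (β·(z₂−z₁))
e^(−0.41×2.5) = 0.3588; e^(−0.41×4) = 0.1940
⟨n⟩ = 0.46 × (0.3588 − 0.1940) / (0.41 × 1.5) = 0.46 × 0.2680 = 0.1233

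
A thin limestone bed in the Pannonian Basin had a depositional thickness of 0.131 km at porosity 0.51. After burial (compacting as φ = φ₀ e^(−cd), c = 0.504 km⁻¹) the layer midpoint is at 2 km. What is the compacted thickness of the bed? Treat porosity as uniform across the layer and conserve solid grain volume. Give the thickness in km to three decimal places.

0.079 km

Porosity at 2 km: φ = 0.51·exp(−0.504×2) = 0.1861
Solid-volume conservation: h(1−φ) = h₀(1−φ₀) ⇒ h = h₀·(1−φ₀)/(1−φ)
h = 0.131 × (1 − 0.51)/(1 − 0.1861) = 0.131 × 0.6021 = 0.0789 km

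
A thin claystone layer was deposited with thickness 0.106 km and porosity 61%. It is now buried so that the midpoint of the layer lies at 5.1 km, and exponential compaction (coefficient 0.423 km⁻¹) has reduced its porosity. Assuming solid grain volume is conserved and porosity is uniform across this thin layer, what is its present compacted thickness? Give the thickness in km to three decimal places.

Porosity at 5.1 km: phi = 0.61·exp(−0.423×5.1) = 0.0705
Solid-volume conservation: h(1−phi) = h₀(1−phi₀) ⇒ h = h₀·(1−phi₀)/(1−phi)
h = 0.106 × (1 − 0.61)/(1 − 0.0705) = 0.106 × 0.4196 = 0.0445 km

0.044 km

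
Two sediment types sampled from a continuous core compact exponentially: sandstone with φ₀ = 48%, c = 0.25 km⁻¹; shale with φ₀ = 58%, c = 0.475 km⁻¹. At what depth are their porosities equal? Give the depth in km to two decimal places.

Set φ₀ₐ e^(−cₐZ) = φ₀ᵦ e^(−cᵦZ) ⇒ ln(φ₀ₐ/φ₀ᵦ) = (cₐ − cᵦ)·Z
Z = ln(0.48/0.58) / (0.25 − 0.475) = -0.1892 / -0.225 = 0.841 km

0.84 km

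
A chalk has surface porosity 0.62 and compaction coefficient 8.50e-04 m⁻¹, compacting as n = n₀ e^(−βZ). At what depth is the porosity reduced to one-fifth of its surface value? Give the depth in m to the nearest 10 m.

1890 m

Working in km (1 km = 1000 m; β in km⁻¹ = β in m⁻¹ × 1000):
n/n₀ = 1/5 ⇒ exp(−β·Z) = 1/5 ⇒ Z = ln(5) / β
Z = 1.6094 / 0.85 = 1.893 km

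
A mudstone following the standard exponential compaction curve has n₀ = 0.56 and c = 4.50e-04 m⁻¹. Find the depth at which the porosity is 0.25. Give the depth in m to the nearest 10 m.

Working in km (1 km = 1000 m; c in km⁻¹ = c in m⁻¹ × 1000):
Invert Athy's law: d = ln(n₀/n) / c
d = ln(0.56/0.25) / 0.45 = ln(2.24) / 0.45 = 0.8065 / 0.45 = 1.792 km

1790 m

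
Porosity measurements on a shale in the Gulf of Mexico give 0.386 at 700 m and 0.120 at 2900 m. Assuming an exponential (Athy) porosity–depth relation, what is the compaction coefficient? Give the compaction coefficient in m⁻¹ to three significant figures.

Working in km (1 km = 1000 m; β in km⁻¹ = β in m⁻¹ × 1000):
Athy: φ(Z) = φ₀ e^(−βZ) ⇒ φ₁/φ₂ = e^{β(Z₂−Z₁)} ⇒ β = ln(φ₁/φ₂)/(Z₂−Z₁)
β = ln(0.386/0.12) / (2.9 − 0.7) = ln(3.217) / 2.2 = 1.1683 / 2.2 = 0.5311 km⁻¹

0.000531 m⁻¹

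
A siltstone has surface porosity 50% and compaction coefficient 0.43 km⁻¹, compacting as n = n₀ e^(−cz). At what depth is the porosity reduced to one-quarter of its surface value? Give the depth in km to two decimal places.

3.22 km

n/n₀ = 1/4 ⇒ exp(−c·z) = 1/4 ⇒ z = ln(4) / c
z = 1.3863 / 0.43 = 3.224 km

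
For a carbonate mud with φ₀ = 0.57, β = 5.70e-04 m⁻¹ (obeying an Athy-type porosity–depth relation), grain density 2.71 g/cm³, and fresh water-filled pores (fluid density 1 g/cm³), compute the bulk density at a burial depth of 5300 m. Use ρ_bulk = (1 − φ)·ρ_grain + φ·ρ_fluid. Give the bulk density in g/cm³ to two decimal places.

2.66 g/cm³

Working in km (1 km = 1000 m; β in km⁻¹ = β in m⁻¹ × 1000):
Porosity at depth: φ = 0.57·exp(−0.57×5.3) = 0.57×0.0488 = 0.0278
Bulk density: ρ_b = (1−φ)ρ_g + φ·ρ_f = 0.9722×2.71 + 0.0278×1
       = 2.635 + 0.028 = 2.662 g/cm³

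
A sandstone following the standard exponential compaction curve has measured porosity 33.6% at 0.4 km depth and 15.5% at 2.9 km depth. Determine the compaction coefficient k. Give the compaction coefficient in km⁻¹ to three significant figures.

Athy: phi(Z) = phi₀ e^(−kZ) ⇒ phi₁/phi₂ = e^{k(Z₂−Z₁)} ⇒ k = ln(phi₁/phi₂)/(Z₂−Z₁)
k = ln(0.336/0.155) / (2.9 − 0.4) = ln(2.168) / 2.5 = 0.7737 / 2.5 = 0.3095 km⁻¹

0.309 km⁻¹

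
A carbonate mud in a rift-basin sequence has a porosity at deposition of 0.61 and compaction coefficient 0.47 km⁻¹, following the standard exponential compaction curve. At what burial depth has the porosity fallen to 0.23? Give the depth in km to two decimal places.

Invert Athy's law: z = ln(n₀/n) / β
z = ln(0.61/0.23) / 0.47 = ln(2.652) / 0.47 = 0.9754 / 0.47 = 2.075 km

2.08 km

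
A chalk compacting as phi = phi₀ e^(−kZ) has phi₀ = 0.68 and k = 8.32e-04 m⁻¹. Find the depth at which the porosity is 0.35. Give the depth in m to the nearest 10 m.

800 m

Working in km (1 km = 1000 m; k in km⁻¹ = k in m⁻¹ × 1000):
Invert Athy's law: Z = ln(phi₀/phi) / k
Z = ln(0.68/0.35) / 0.832 = ln(1.943) / 0.832 = 0.6642 / 0.832 = 0.798 km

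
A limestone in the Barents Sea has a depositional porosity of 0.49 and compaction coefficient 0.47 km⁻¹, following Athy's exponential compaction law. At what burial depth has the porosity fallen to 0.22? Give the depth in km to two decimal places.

Invert Athy's law: z = ln(n₀/n) / β
z = ln(0.49/0.22) / 0.47 = ln(2.227) / 0.47 = 0.8008 / 0.47 = 1.704 km

1.70 km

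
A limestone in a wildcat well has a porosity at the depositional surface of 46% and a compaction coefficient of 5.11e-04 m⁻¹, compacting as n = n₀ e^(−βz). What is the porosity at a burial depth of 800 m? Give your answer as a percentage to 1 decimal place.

30.6%

Working in km (1 km = 1000 m; β in km⁻¹ = β in m⁻¹ × 1000):
n = n₀·exp(−β·z) = 0.46 × exp(−0.511 × 0.8) = 0.46 × exp(−0.4088)
  = 0.46 × 0.6644 = 0.3056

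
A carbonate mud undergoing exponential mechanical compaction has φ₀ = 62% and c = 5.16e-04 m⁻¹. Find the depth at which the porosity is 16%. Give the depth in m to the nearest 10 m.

2630 m

Working in km (1 km = 1000 m; c in km⁻¹ = c in m⁻¹ × 1000):
Invert Athy's law: z = ln(φ₀/φ) / c
z = ln(0.62/0.16) / 0.516 = ln(3.875) / 0.516 = 1.3545 / 0.516 = 2.625 km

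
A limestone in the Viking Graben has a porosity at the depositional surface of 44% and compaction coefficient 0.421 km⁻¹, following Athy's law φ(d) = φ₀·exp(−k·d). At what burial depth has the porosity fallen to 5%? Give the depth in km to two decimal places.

Invert Athy's law: d = ln(φ₀/φ) / k
d = ln(0.44/0.05) / 0.421 = ln(8.8) / 0.421 = 2.1748 / 0.421 = 5.166 km

5.17 km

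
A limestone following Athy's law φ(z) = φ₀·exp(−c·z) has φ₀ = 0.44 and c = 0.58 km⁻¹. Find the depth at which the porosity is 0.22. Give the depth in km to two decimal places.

Invert Athy's law: z = ln(φ₀/φ) / c
z = ln(0.44/0.22) / 0.58 = ln(2) / 0.58 = 0.6931 / 0.58 = 1.195 km

1.20 km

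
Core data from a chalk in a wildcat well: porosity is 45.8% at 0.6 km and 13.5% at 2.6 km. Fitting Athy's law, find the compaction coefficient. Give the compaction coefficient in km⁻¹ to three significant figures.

Athy: phi(z) = phi₀ e^(−cz) ⇒ phi₁/phi₂ = e^{c(z₂−z₁)} ⇒ c = ln(phi₁/phi₂)/(z₂−z₁)
c = ln(0.458/0.135) / (2.6 − 0.6) = ln(3.393) / 2 = 1.2216 / 2 = 0.6108 km⁻¹

0.611 km⁻¹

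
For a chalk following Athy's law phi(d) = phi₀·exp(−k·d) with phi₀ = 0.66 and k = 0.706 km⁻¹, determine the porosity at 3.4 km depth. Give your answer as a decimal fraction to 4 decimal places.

phi = phi₀·exp(−k·d) = 0.66 × exp(−0.706 × 3.4) = 0.66 × exp(−2.4)
  = 0.66 × 0.0907 = 0.0598

0.0598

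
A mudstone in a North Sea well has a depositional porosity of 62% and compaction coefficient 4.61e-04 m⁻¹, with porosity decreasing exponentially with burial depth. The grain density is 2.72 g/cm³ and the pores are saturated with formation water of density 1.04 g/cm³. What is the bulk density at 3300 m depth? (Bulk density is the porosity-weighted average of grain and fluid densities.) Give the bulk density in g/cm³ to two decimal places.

Working in km (1 km = 1000 m; k in km⁻¹ = k in m⁻¹ × 1000):
Porosity at depth: phi = 0.62·exp(−0.461×3.3) = 0.62×0.2184 = 0.1354
Bulk density: ρ_b = (1−phi)ρ_g + phi·ρ_f = 0.8646×2.72 + 0.1354×1.04
       = 2.352 + 0.141 = 2.492 g/cm³

2.49 g/cm³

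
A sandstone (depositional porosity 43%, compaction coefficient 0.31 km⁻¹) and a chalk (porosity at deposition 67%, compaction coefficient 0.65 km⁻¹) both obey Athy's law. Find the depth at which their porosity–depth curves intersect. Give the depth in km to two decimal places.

1.30 km

Set phi₀ₐ e^(−kₐZ) = phi₀ᵦ e^(−kᵦZ) ⇒ ln(phi₀ₐ/phi₀ᵦ) = (kₐ − kᵦ)·Z
Z = ln(0.43/0.67) / (0.31 − 0.65) = -0.4435 / -0.34 = 1.304 km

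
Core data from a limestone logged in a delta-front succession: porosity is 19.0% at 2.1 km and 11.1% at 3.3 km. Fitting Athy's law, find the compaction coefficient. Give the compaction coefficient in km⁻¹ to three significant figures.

0.448 km⁻¹

Athy: phi(Z) = phi₀ e^(−kZ) ⇒ phi₁/phi₂ = e^{k(Z₂−Z₁)} ⇒ k = ln(phi₁/phi₂)/(Z₂−Z₁)
k = ln(0.19/0.111) / (3.3 − 2.1) = ln(1.712) / 1.2 = 0.5375 / 1.2 = 0.4479 km⁻¹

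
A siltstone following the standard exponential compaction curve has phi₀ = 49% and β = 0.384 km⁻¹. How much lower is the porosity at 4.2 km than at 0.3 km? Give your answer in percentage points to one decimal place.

phi(0.3) = 0.49·e^(−0.384×0.3) = 0.4367
phi(4.2) = 0.49·e^(−0.384×4.2) = 0.0977
Δphi = 0.4367 − 0.0977 = 0.3390

33.9 percentage points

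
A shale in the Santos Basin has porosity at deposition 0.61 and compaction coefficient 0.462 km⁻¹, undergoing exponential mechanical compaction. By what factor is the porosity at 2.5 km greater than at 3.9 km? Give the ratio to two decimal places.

phi(Z₁)/phi(Z₂) = e^(−c·Z₁)/e^(−c·Z₂) = e^{c(Z₂−Z₁)}
= exp(0.462 × 1.4) = exp(0.6468) = 1.9094

1.91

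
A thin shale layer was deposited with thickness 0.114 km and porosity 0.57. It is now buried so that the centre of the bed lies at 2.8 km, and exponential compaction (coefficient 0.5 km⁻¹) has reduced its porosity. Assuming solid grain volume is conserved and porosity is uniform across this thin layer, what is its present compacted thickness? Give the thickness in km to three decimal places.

Porosity at 2.8 km: phi = 0.57·exp(−0.5×2.8) = 0.1406
Solid-volume conservation: h(1−phi) = h₀(1−phi₀) ⇒ h = h₀·(1−phi₀)/(1−phi)
h = 0.114 × (1 − 0.57)/(1 − 0.1406) = 0.114 × 0.5003 = 0.0570 km

0.057 km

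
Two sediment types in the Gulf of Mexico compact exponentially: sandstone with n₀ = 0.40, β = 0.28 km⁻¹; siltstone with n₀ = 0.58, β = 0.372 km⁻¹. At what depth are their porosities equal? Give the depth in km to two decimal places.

4.04 km

Set n₀ₐ e^(−βₐZ) = n₀ᵦ e^(−βᵦZ) ⇒ ln(n₀ₐ/n₀ᵦ) = (βₐ − βᵦ)·Z
Z = ln(0.4/0.58) / (0.28 − 0.372) = -0.3716 / -0.092 = 4.039 km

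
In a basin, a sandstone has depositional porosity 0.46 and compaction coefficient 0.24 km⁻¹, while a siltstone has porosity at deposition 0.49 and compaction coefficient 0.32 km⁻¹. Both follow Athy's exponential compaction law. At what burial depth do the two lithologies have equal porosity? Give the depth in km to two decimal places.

Set phi₀ₐ e^(−cₐz) = phi₀ᵦ e^(−cᵦz) ⇒ ln(phi₀ₐ/phi₀ᵦ) = (cₐ − cᵦ)·z
z = ln(0.46/0.49) / (0.24 − 0.32) = -0.0632 / -0.08 = 0.790 km

0.79 km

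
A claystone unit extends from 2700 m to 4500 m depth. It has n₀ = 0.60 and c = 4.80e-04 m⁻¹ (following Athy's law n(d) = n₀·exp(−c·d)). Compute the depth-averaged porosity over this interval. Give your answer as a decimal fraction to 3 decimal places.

0.110

Working in km (1 km = 1000 m; c in km⁻¹ = c in m⁻¹ × 1000):
⟨n⟩ = (1/(d₂−d₁)) ∫ n₀ e^(−cd) dd = n₀·(e^(−c·d₁) − e^(−c·d₂)) / (c·(d₂−d₁))
e^(−0.48×2.7) = 0.2736; e^(−0.48×4.5) = 0.1153
⟨n⟩ = 0.6 × (0.2736 − 0.1153) / (0.48 × 1.8) = 0.6 × 0.1832 = 0.1099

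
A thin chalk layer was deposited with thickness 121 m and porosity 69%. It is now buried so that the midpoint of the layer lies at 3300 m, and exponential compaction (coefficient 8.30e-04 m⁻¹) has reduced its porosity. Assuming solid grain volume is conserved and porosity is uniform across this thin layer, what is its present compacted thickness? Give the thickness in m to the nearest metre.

39 m

Working in km (1 km = 1000 m; k in km⁻¹ = k in m⁻¹ × 1000):
Porosity at 3.3 km: phi = 0.69·exp(−0.83×3.3) = 0.0446
Solid-volume conservation: h(1−phi) = h₀(1−phi₀) ⇒ h = h₀·(1−phi₀)/(1−phi)
h = 0.121 × (1 − 0.69)/(1 − 0.0446) = 0.121 × 0.3245 = 0.0393 km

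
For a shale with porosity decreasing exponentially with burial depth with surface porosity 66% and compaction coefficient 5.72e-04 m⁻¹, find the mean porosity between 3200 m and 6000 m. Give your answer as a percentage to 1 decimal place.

Working in km (1 km = 1000 m; c in km⁻¹ = c in m⁻¹ × 1000):
⟨phi⟩ = (1/(d₂−d₁)) ∫ phi₀ e^(−cd) dd = phi₀·(e^(−c·d₁) − e^(−c·d₂)) / (c·(d₂−d₁))
e^(−0.572×3.2) = 0.1603; e^(−0.572×6) = 0.0323
⟨phi⟩ = 0.66 × (0.1603 − 0.0323) / (0.572 × 2.8) = 0.66 × 0.0799 = 0.0528

5.3%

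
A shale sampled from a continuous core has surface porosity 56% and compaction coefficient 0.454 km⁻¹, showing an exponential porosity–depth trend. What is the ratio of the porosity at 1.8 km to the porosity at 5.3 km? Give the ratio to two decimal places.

4.90

n(z₁)/n(z₂) = e^(−β·z₁)/e^(−β·z₂) = e^{β(z₂−z₁)}
= exp(0.454 × 3.5) = exp(1.589) = 4.8988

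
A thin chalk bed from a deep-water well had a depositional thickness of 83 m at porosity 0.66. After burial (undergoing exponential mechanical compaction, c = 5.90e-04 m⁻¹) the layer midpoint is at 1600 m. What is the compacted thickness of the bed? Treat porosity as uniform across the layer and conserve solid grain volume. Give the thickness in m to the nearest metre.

Working in km (1 km = 1000 m; c in km⁻¹ = c in m⁻¹ × 1000):
Porosity at 1.6 km: n = 0.66·exp(−0.59×1.6) = 0.2568
Solid-volume conservation: h(1−n) = h₀(1−n₀) ⇒ h = h₀·(1−n₀)/(1−n)
h = 0.083 × (1 − 0.66)/(1 − 0.2568) = 0.083 × 0.4575 = 0.0380 km

38 m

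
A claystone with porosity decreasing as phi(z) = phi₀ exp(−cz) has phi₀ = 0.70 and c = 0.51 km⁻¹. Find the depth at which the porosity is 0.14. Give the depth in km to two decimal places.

3.16 km

Invert Athy's law: z = ln(phi₀/phi) / c
z = ln(0.7/0.14) / 0.51 = ln(5) / 0.51 = 1.6094 / 0.51 = 3.156 km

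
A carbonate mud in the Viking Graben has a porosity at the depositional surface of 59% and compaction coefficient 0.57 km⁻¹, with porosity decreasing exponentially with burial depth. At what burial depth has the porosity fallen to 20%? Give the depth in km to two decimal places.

Invert Athy's law: d = ln(phi₀/phi) / k
d = ln(0.59/0.2) / 0.57 = ln(2.95) / 0.57 = 1.0818 / 0.57 = 1.898 km

1.90 km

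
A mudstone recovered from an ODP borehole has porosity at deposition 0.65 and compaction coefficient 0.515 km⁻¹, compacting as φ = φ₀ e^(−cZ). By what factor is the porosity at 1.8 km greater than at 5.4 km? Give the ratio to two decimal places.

6.39

φ(Z₁)/φ(Z₂) = e^(−c·Z₁)/e^(−c·Z₂) = e^{c(Z₂−Z₁)}
= exp(0.515 × 3.6) = exp(1.854) = 6.3853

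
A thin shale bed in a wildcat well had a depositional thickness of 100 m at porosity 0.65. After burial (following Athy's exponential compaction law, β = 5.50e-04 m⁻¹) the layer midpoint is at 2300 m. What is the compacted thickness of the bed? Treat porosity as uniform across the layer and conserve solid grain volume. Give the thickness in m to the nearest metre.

Working in km (1 km = 1000 m; β in km⁻¹ = β in m⁻¹ × 1000):
Porosity at 2.3 km: φ = 0.65·exp(−0.55×2.3) = 0.1835
Solid-volume conservation: h(1−φ) = h₀(1−φ₀) ⇒ h = h₀·(1−φ₀)/(1−φ)
h = 0.1 × (1 − 0.65)/(1 − 0.1835) = 0.1 × 0.4286 = 0.0429 km

43 m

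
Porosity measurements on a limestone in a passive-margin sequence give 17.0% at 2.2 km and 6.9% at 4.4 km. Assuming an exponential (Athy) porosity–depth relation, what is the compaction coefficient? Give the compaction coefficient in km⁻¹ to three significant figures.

0.410 km⁻¹

Athy: n(Z) = n₀ e^(−cZ) ⇒ n₁/n₂ = e^{c(Z₂−Z₁)} ⇒ c = ln(n₁/n₂)/(Z₂−Z₁)
c = ln(0.17/0.069) / (4.4 − 2.2) = ln(2.464) / 2.2 = 0.9017 / 2.2 = 0.4099 km⁻¹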